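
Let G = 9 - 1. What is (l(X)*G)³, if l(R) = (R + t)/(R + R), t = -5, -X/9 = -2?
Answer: 17576/729 ≈ 24.110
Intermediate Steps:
X = 18 (X = -9*(-2) = 18)
l(R) = (-5 + R)/(2*R) (l(R) = (R - 5)/(R + R) = (-5 + R)/((2*R)) = (-5 + R)*(1/(2*R)) = (-5 + R)/(2*R))
G = 8
(l(X)*G)³ = (((½)*(-5 + 18)/18)*8)³ = (((½)*(1/18)*13)*8)³ = ((13/36)*8)³ = (26/9)³ = 17576/729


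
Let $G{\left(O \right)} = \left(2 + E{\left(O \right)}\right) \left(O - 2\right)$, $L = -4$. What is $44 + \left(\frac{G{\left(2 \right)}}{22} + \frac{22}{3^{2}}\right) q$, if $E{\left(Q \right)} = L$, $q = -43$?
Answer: $- \frac{550}{9} \approx -61.111$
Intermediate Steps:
$E{\left(Q \right)} = -4$
$G{\left(O \right)} = 4 - 2 O$ ($G{\left(O \right)} = \left(2 - 4\right) \left(O - 2\right) = - 2 \left(-2 + O\right) = 4 - 2 O$)
$44 + \left(\frac{G{\left(2 \right)}}{22} + \frac{22}{3^{2}}\right) q = 44 + \left(\frac{4 - 4}{22} + \frac{22}{3^{2}}\right) \left(-43\right) = 44 + \left(\left(4 - 4\right) \frac{1}{22} + \frac{22}{9}\right) \left(-43\right) = 44 + \left(0 \cdot \frac{1}{22} + 22 \cdot \frac{1}{9}\right) \left(-43\right) = 44 + \left(0 + \frac{22}{9}\right) \left(-43\right) = 44 + \frac{22}{9} \left(-43\right) = 44 - \frac{946}{9} = - \frac{550}{9}$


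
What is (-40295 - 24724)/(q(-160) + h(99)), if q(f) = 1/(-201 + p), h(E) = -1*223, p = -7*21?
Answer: 22626612/77605 ≈ 291.56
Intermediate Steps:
p = -147
h(E) = -223
q(f) = -1/348 (q(f) = 1/(-201 - 147) = 1/(-348) = -1/348)
(-40295 - 24724)/(q(-160) + h(99)) = (-40295 - 24724)/(-1/348 - 223) = -65019/(-77605/348) = -65019*(-348/77605) = 22626612/77605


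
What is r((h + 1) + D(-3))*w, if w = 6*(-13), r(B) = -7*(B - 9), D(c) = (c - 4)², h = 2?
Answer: 23478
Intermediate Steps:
D(c) = (-4 + c)²
r(B) = 63 - 7*B (r(B) = -7*(-9 + B) = 63 - 7*B)
w = -78
r((h + 1) + D(-3))*w = (63 - 7*((2 + 1) + (-4 - 3)²))*(-78) = (63 - 7*(3 + (-7)²))*(-78) = (63 - 7*(3 + 49))*(-78) = (63 - 7*52)*(-78) = (63 - 364)*(-78) = -301*(-78) = 23478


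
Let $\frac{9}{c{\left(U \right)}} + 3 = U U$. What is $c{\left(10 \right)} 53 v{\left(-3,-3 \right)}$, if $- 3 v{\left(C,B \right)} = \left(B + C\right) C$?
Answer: $- \frac{2862}{97} \approx -29.505$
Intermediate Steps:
$v{\left(C,B \right)} = - \frac{C \left(B + C\right)}{3}$ ($v{\left(C,B \right)} = - \frac{\left(B + C\right) C}{3} = - \frac{C \left(B + C\right)}{3}$)
$c{\left(U \right)} = \frac{9}{-3 + U^{2}}$ ($c{\left(U \right)} = \frac{9}{-3 + U U} = \frac{9}{-3 + U^{2}}$)
$c{\left(10 \right)} 53 v{\left(-3,-3 \right)} = \frac{9}{-3 + 10^{2}} \cdot 53 \left(\left(- \frac{1}{3}\right) \left(-3\right) \left(-3 - 3\right)\right) = \frac{9}{-3 + 100} \cdot 53 \left(\left(- \frac{1}{3}\right) \left(-3\right) \left(-6\right)\right) = \frac{9}{97} \cdot 53 \left(-6\right) = \frac{477}{97} \left(-6\right) = - \frac{2862}{97}$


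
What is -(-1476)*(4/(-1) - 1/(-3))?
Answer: -5412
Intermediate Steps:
-(-1476)*(4/(-1) - 1/(-3)) = -(-1476)*(4*(-1) - 1*(-⅓)) = -(-1476)*(-4 + ⅓) = -(-1476)*(-11)/3 = -36*451/3 = -5412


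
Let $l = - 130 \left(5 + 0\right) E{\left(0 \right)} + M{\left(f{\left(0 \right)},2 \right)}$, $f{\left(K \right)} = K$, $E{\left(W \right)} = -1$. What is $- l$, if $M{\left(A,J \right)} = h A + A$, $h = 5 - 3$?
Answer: $-650$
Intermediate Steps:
$h = 2$
$M{\left(A,J \right)} = 3 A$ ($M{\left(A,J \right)} = 2 A + A = 3 A$)
$l = 650$ ($l = - 130 \left(5 + 0\right) \left(-1\right) + 3 \cdot 0 = - 130 \cdot 5 \left(-1\right) + 0 = \left(-130\right) \left(-5\right) + 0 = 650 + 0 = 650$)
$- l = \left(-1\right) 650 = -650$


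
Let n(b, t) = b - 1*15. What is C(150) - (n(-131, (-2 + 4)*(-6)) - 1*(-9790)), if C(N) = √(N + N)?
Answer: -9644 + 10*√3 ≈ -9626.7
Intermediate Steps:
n(b, t) = -15 + b (n(b, t) = b - 15 = -15 + b)
C(N) = √2*√N (C(N) = √(2*N) = √2*√N)
C(150) - (n(-131, (-2 + 4)*(-6)) - 1*(-9790)) = √2*√150 - ((-15 - 131) - 1*(-9790)) = √2*(5*√6) - (-146 + 9790) = 10*√3 - 1*9644 = 10*√3 - 9644 = -9644 + 10*√3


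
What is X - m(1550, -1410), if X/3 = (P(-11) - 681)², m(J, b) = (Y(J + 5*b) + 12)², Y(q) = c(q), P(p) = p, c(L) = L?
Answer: -28681552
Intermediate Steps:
Y(q) = q
m(J, b) = (12 + J + 5*b)² (m(J, b) = ((J + 5*b) + 12)² = (12 + J + 5*b)²)
X = 1436592 (X = 3*(-11 - 681)² = 3*(-692)² = 3*478864 = 1436592)
X - m(1550, -1410) = 1436592 - (12 + 1550 + 5*(-1410))² = 1436592 - (12 + 1550 - 7050)² = 1436592 - 1*(-5488)² = 1436592 - 1*30118144 = 1436592 - 30118144 = -28681552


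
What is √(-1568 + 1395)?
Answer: I*√173 ≈ 13.153*I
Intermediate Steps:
√(-1568 + 1395) = √(-173) = I*√173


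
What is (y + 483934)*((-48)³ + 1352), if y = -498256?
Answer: 1564535280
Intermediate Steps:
(y + 483934)*((-48)³ + 1352) = (-498256 + 483934)*((-48)³ + 1352) = -14322*(-110592 + 1352) = -14322*(-109240) = 1564535280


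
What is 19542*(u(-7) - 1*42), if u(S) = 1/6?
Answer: -817507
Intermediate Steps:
u(S) = 1/6
19542*(u(-7) - 1*42) = 19542*(1/6 - 1*42) = 19542*(1/6 - 42) = 19542*(-251/6) = -817507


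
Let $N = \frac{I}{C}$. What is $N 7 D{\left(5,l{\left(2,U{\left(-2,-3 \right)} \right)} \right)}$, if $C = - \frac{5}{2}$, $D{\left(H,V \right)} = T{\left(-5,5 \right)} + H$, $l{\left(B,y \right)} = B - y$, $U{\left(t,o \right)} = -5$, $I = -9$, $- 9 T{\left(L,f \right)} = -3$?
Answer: $\frac{672}{5} \approx 134.4$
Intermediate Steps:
$T{\left(L,f \right)} = \frac{1}{3}$ ($T{\left(L,f \right)} = \left(- \frac{1}{9}\right) \left(-3\right) = \frac{1}{3}$)
$D{\left(H,V \right)} = \frac{1}{3} + H$
$C = - \frac{5}{2}$ ($C = \left(-5\right) \frac{1}{2} = - \frac{5}{2} \approx -2.5$)
$N = \frac{18}{5}$ ($N = - \frac{9}{- \frac{5}{2}} = \left(-9\right) \left(- \frac{2}{5}\right) = \frac{18}{5} \approx 3.6$)
$N 7 D{\left(5,l{\left(2,U{\left(-2,-3 \right)} \right)} \right)} = \frac{18}{5} \cdot 7 \left(\frac{1}{3} + 5\right) = \frac{126}{5} \cdot \frac{16}{3} = \frac{672}{5}$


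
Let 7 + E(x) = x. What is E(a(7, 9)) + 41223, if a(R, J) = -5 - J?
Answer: 41202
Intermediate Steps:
E(x) = -7 + x
E(a(7, 9)) + 41223 = (-7 + (-5 - 1*9)) + 41223 = (-7 + (-5 - 9)) + 41223 = (-7 - 14) + 41223 = -21 + 41223 = 41202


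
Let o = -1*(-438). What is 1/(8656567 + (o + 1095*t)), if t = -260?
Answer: 1/8372305 ≈ 1.1944e-7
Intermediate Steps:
o = 438
1/(8656567 + (o + 1095*t)) = 1/(8656567 + (438 + 1095*(-260))) = 1/(8656567 + (438 - 284700)) = 1/(8656567 - 284262) = 1/8372305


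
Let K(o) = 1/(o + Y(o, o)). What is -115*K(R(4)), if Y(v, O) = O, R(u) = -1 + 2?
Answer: -115/2 ≈ -57.500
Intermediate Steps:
R(u) = 1
K(o) = 1/(2*o) (K(o) = 1/(o + o) = 1/(2*o))
-115*K(R(4)) = -115/(2*1) = -115/2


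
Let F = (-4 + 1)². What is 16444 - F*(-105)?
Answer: 17389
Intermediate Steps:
F = 9 (F = (-3)² = 9)
16444 - F*(-105) = 16444 - 9*(-105) = 16444 - 1*(-945) = 16444 + 945 = 17389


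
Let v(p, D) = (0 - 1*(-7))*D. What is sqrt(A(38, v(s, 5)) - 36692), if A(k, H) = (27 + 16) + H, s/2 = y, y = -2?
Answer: I*sqrt(36614) ≈ 191.35*I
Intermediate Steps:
s = -4 (s = 2*(-2) = -4)
v(p, D) = 7*D (v(p, D) = (0 + 7)*D = 7*D)
A(k, H) = 43 + H
sqrt(A(38, v(s, 5)) - 36692) = sqrt((43 + 7*5) - 36692) = sqrt((43 + 35) - 36692) = sqrt(78 - 36692) = sqrt(-36614) = I*sqrt(36614)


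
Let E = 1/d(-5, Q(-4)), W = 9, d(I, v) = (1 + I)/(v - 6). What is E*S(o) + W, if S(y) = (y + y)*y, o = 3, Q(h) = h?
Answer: 54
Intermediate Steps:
d(I, v) = (1 + I)/(-6 + v)
S(y) = 2*y² (S(y) = (2*y)*y = 2*y²)
E = 5/2 (E = 1/((1 - 5)/(-6 - 4)) = 1/(-4/(-10)) = 1/(-⅒*(-4)) = 1/(⅖) = 5/2 ≈ 2.5000)
E*S(o) + W = 5*(2*3²)/2 + 9 = 5*(2*9)/2 + 9 = (5/2)*18 + 9 = 45 + 9 = 54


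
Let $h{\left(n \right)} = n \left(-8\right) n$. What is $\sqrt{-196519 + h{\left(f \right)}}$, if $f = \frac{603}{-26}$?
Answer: $\frac{i \sqrt{33938929}}{13} \approx 448.13 i$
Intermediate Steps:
$f = - \frac{603}{26}$ ($f = 603 \left(- \frac{1}{26}\right) = - \frac{603}{26} \approx -23.192$)
$h{\left(n \right)} = - 8 n^{2}$ ($h{\left(n \right)} = - 8 n n = - 8 n^{2}$)
$\sqrt{-196519 + h{\left(f \right)}} = \sqrt{-196519 - 8 \left(- \frac{603}{26}\right)^{2}} = \sqrt{-196519 - \frac{727218}{169}} = \sqrt{- \frac{33938929}{169}} = \frac{i \sqrt{33938929}}{13}$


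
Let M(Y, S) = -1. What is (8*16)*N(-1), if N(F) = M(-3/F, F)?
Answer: -128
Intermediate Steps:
N(F) = -1
(8*16)*N(-1) = (8*16)*(-1) = 128*(-1) = -128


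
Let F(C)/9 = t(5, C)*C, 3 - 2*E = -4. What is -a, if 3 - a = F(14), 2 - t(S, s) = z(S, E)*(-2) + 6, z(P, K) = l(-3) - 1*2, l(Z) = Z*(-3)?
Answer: 1257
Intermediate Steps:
E = 7/2 (E = 3/2 - ½*(-4) = 3/2 + 2 = 7/2 ≈ 3.5000)
l(Z) = -3*Z
z(P, K) = 7 (z(P, K) = -3*(-3) - 1*2 = 9 - 2 = 7)
t(S, s) = 10 (t(S, s) = 2 - (7*(-2) + 6) = 2 - (-14 + 6) = 2 - 1*(-8) = 2 + 8 = 10)
F(C) = 90*C (F(C) = 9*(10*C) = 90*C)
a = -1257 (a = 3 - 90*14 = 3 - 1*1260 = 3 - 1260 = -1257)
-a = -1*(-1257) = 1257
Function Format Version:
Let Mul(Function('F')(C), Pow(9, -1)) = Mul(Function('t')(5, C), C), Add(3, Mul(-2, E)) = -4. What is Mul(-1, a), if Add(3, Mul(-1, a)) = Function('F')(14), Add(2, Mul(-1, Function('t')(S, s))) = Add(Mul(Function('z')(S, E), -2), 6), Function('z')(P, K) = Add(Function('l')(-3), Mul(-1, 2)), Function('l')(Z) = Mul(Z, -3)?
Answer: 1257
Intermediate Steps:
E = Rational(7, 2) (E = Add(Rational(3, 2), Mul(Rational(-1, 2), -4)) = Add(Rational(3, 2), 2) = Rational(7, 2) ≈ 3.5000)
Function('l')(Z) = Mul(-3, Z)
Function('z')(P, K) = 7 (Function('z')(P, K) = Add(Mul(-3, -3), Mul(-1, 2)) = Add(9, -2) = 7)
Function('t')(S, s) = 10 (Function('t')(S, s) = Add(2, Mul(-1, Add(Mul(7, -2), 6))) = Add(2, Mul(-1, Add(-14, 6))) = Add(2, Mul(-1, -8)) = Add(2, 8) = 10)
Function('F')(C) = Mul(90, C) (Function('F')(C) = Mul(9, Mul(10, C)) = Mul(90, C))
a = -1257 (a = Add(3, Mul(-1, Mul(90, 14))) = Add(3, Mul(-1, 1260)) = Add(3, -1260) = -1257)
Mul(-1, a) = Mul(-1, -1257) = 1257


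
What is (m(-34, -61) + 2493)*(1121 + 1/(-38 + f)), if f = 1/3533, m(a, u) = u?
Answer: 366001602560/134253 ≈ 2.7262e+6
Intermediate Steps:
f = 1/3533 ≈ 0.00028305
(m(-34, -61) + 2493)*(1121 + 1/(-38 + f)) = (-61 + 2493)*(1121 + 1/(-38 + 1/3533)) = 2432*(1121 + 1/(-134253/3533)) = 2432*(1121 - 3533/134253) = 2432*(150494080/134253) = 366001602560/134253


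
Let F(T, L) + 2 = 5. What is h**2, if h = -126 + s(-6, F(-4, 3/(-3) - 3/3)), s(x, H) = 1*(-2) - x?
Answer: 14884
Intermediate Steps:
F(T, L) = 3 (F(T, L) = -2 + 5 = 3)
s(x, H) = -2 - x
h = -122 (h = -126 + (-2 - 1*(-6)) = -126 + (-2 + 6) = -126 + 4 = -122)
h**2 = (-122)**2 = 14884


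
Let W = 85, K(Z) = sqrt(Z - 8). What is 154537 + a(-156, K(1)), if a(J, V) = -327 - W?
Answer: 154125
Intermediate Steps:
K(Z) = sqrt(-8 + Z)
a(J, V) = -412 (a(J, V) = -327 - 1*85 = -327 - 85 = -412)
154537 + a(-156, K(1)) = 154537 - 412 = 154125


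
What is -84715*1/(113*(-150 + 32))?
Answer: 84715/13334 ≈ 6.3533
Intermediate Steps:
-84715*1/(113*(-150 + 32)) = -84715/(113*(-118)) = -84715/(-13334) = -84715*(-1/13334) = 84715/13334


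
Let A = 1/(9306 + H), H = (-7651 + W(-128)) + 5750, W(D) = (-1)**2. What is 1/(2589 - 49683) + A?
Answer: 9922/87194541 ≈ 0.00011379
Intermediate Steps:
W(D) = 1
H = -1900 (H = (-7651 + 1) + 5750 = -7650 + 5750 = -1900)
A = 1/7406 (A = 1/(9306 - 1900) = 1/7406 ≈ 0.00013503)
1/(2589 - 49683) + A = 1/(2589 - 49683) + 1/7406 = 1/(-47094) + 1/7406 = -1/47094 + 1/7406 = 9922/87194541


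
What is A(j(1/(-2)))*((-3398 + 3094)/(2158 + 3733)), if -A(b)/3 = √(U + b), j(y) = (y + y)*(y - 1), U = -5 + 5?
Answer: 456*√6/5891 ≈ 0.18961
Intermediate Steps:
U = 0
j(y) = 2*y*(-1 + y) (j(y) = (2*y)*(-1 + y) = 2*y*(-1 + y))
A(b) = -3*√b (A(b) = -3*√(0 + b) = -3*√b)
A(j(1/(-2)))*((-3398 + 3094)/(2158 + 3733)) = (-3*√2*√(-1/(-2))*√(1 - 1/(-2)))*((-3398 + 3094)/(2158 + 3733)) = (-3*√6/2)*(-304/5891) = (-3*√6/2)*(-304*1/5891) = -3*√6/2*(-304/5891) = 456*√6/5891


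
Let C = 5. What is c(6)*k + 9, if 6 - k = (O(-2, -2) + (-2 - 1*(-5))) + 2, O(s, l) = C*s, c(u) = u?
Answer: 75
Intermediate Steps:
O(s, l) = 5*s
k = 11 (k = 6 - ((5*(-2) + (-2 - 1*(-5))) + 2) = 6 - ((-10 + (-2 + 5)) + 2) = 6 - ((-10 + 3) + 2) = 6 - (-7 + 2) = 6 - 1*(-5) = 6 + 5 = 11)
c(6)*k + 9 = 6*11 + 9 = 66 + 9 = 75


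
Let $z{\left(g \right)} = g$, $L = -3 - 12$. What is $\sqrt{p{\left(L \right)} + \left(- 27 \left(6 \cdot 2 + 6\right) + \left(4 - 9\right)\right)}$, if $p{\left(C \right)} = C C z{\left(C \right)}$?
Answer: $i \sqrt{3866} \approx 62.177 i$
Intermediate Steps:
$L = -15$ ($L = -3 - 12 = -15$)
$p{\left(C \right)} = C^{3}$ ($p{\left(C \right)} = C C C = C^{2} C = C^{3}$)
$\sqrt{p{\left(L \right)} + \left(- 27 \left(6 \cdot 2 + 6\right) + \left(4 - 9\right)\right)} = \sqrt{\left(-15\right)^{3} + \left(- 27 \left(6 \cdot 2 + 6\right) + \left(4 - 9\right)\right)} = \sqrt{-3375 - \left(5 + 27 \left(12 + 6\right)\right)} = \sqrt{-3375 - 491} = \sqrt{-3866} = i \sqrt{3866}$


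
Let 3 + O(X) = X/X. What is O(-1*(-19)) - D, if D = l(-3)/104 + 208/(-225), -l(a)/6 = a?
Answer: -14609/11700 ≈ -1.2486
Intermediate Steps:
l(a) = -6*a
O(X) = -2 (O(X) = -3 + X/X = -3 + 1 = -2)
D = -8791/11700 (D = -6*(-3)/104 + 208/(-225) = 18*(1/104) + 208*(-1/225) = 9/52 - 208/225 = -8791/11700 ≈ -0.75137)
O(-1*(-19)) - D = -2 - 1*(-8791/11700) = -2 + 8791/11700 = -14609/11700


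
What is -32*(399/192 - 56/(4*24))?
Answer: -287/6 ≈ -47.833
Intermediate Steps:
-32*(399/192 - 56/(4*24)) = -32*(399*(1/192) - 56/96) = -32*(133/64 - 56*1/96) = -32*(133/64 - 7/12) = -32*287/192 = -287/6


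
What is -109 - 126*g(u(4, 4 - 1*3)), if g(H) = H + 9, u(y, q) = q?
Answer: -1369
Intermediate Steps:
g(H) = 9 + H
-109 - 126*g(u(4, 4 - 1*3)) = -109 - 126*(9 + (4 - 1*3)) = -109 - 126*(9 + (4 - 3)) = -109 - 126*(9 + 1) = -109 - 126*10 = -109 - 1260 = -1369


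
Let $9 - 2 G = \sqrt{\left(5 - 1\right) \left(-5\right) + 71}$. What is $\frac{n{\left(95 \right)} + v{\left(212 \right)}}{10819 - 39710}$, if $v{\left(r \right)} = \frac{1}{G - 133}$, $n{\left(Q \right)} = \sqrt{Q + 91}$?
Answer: $\frac{257}{953374109} - \frac{\sqrt{186}}{28891} - \frac{\sqrt{51}}{953374109} \approx -0.00047179$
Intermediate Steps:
$G = \frac{9}{2} - \frac{\sqrt{51}}{2}$ ($G = \frac{9}{2} - \frac{\sqrt{\left(5 - 1\right) \left(-5\right) + 71}}{2} = \frac{9}{2} - \frac{\sqrt{4 \left(-5\right) + 71}}{2} = \frac{9}{2} - \frac{\sqrt{-20 + 71}}{2} = \frac{9}{2} - \frac{\sqrt{51}}{2} \approx 0.92929$)
$n{\left(Q \right)} = \sqrt{91 + Q}$
$v{\left(r \right)} = \frac{1}{- \frac{257}{2} - \frac{\sqrt{51}}{2}}$ ($v{\left(r \right)} = \frac{1}{\left(\frac{9}{2} - \frac{\sqrt{51}}{2}\right) - 133} = \frac{1}{- \frac{257}{2} - \frac{\sqrt{51}}{2}}$)
$\frac{n{\left(95 \right)} + v{\left(212 \right)}}{10819 - 39710} = \frac{\sqrt{91 + 95} - \left(\frac{257}{32999} - \frac{\sqrt{51}}{32999}\right)}{10819 - 39710} = \frac{\sqrt{186} - \left(\frac{257}{32999} - \frac{\sqrt{51}}{32999}\right)}{-28891} = \left(- \frac{257}{32999} + \sqrt{186} + \frac{\sqrt{51}}{32999}\right) \left(- \frac{1}{28891}\right) = \frac{257}{953374109} - \frac{\sqrt{186}}{28891} - \frac{\sqrt{51}}{953374109}$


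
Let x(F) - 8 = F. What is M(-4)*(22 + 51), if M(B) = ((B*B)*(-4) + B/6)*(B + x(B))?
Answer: 0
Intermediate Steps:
x(F) = 8 + F
M(B) = (8 + 2*B)*(-4*B² + B/6) (M(B) = ((B*B)*(-4) + B/6)*(B + (8 + B)) = (B²*(-4) + B*(⅙))*(8 + 2*B) = (-4*B² + B/6)*(8 + 2*B) = (8 + 2*B)*(-4*B² + B/6))
M(-4)*(22 + 51) = ((⅓)*(-4)*(4 - 95*(-4) - 24*(-4)²))*(22 + 51) = ((⅓)*(-4)*(4 + 380 - 24*16))*73 = ((⅓)*(-4)*(4 + 380 - 384))*73 = ((⅓)*(-4)*0)*73 = 0*73 = 0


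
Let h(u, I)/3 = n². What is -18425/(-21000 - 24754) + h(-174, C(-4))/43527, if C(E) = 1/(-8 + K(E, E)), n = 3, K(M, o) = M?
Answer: 267740111/663844786 ≈ 0.40332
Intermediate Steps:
C(E) = 1/(-8 + E)
h(u, I) = 27 (h(u, I) = 3*3² = 3*9 = 27)
-18425/(-21000 - 24754) + h(-174, C(-4))/43527 = -18425/(-21000 - 24754) + 27/43527 = -18425/(-45754) + 27*(1/43527) = -18425*(-1/45754) + 9/14509 = 18425/45754 + 9/14509 = 267740111/663844786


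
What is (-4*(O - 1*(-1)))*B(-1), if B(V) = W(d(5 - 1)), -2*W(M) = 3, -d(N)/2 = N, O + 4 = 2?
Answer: -6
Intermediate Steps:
O = -2 (O = -4 + 2 = -2)
d(N) = -2*N
W(M) = -3/2 (W(M) = -½*3 = -3/2)
B(V) = -3/2
(-4*(O - 1*(-1)))*B(-1) = -4*(-2 - 1*(-1))*(-3/2) = -4*(-2 + 1)*(-3/2) = -4*(-1)*(-3/2) = 4*(-3/2) = -6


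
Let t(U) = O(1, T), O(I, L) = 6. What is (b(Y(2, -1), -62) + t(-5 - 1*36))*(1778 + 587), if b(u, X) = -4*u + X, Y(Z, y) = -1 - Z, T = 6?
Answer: -104060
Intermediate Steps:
t(U) = 6
b(u, X) = X - 4*u
(b(Y(2, -1), -62) + t(-5 - 1*36))*(1778 + 587) = ((-62 - 4*(-1 - 1*2)) + 6)*(1778 + 587) = ((-62 - 4*(-1 - 2)) + 6)*2365 = ((-62 - 4*(-3)) + 6)*2365 = ((-62 + 12) + 6)*2365 = (-50 + 6)*2365 = -44*2365 = -104060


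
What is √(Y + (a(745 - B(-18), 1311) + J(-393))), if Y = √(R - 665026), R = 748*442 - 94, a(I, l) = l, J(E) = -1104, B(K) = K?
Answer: √(207 + 2*I*√83626) ≈ 20.264 + 14.27*I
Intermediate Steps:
R = 330522 (R = 330616 - 94 = 330522)
Y = 2*I*√83626 (Y = √(330522 - 665026) = √(-334504) = 2*I*√83626 ≈ 578.36*I)
√(Y + (a(745 - B(-18), 1311) + J(-393))) = √(2*I*√83626 + (1311 - 1104)) = √(2*I*√83626 + 207) = √(207 + 2*I*√83626)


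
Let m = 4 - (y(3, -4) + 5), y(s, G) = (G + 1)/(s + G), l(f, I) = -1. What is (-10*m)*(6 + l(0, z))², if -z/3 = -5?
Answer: 1000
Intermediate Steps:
z = 15 (z = -3*(-5) = 15)
y(s, G) = (1 + G)/(G + s)
m = -4 (m = 4 - ((1 - 4)/(-4 + 3) + 5) = 4 - (-3/(-1) + 5) = 4 - (-1*(-3) + 5) = 4 - (3 + 5) = 4 - 1*8 = 4 - 8 = -4)
(-10*m)*(6 + l(0, z))² = (-10*(-4))*(6 - 1)² = 40*5² = 40*25 = 1000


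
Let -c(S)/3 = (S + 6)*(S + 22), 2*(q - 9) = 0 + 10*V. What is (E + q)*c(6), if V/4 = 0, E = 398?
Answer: -410256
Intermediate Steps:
V = 0 (V = 4*0 = 0)
q = 9 (q = 9 + (0 + 10*0)/2 = 9 + (0 + 0)/2 = 9 + (½)*0 = 9 + 0 = 9)
c(S) = -3*(6 + S)*(22 + S) (c(S) = -3*(S + 6)*(S + 22) = -3*(6 + S)*(22 + S))
(E + q)*c(6) = (398 + 9)*(-396 - 84*6 - 3*6²) = 407*(-396 - 504 - 3*36) = 407*(-396 - 504 - 108) = 407*(-1008) = -410256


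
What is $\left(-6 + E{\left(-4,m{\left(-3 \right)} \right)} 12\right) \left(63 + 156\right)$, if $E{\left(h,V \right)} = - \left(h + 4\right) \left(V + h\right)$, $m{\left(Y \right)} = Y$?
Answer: $-1314$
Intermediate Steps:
$E{\left(h,V \right)} = - \left(4 + h\right) \left(V + h\right)$
$\left(-6 + E{\left(-4,m{\left(-3 \right)} \right)} 12\right) \left(63 + 156\right) = \left(-6 + \left(- \left(-4\right)^{2} - -12 - -16 - \left(-3\right) \left(-4\right)\right) 12\right) \left(63 + 156\right) = \left(-6 + \left(\left(-1\right) 16 + 12 + 16 - 12\right) 12\right) 219 = \left(-6 + \left(-16 + 12 + 16 - 12\right) 12\right) 219 = \left(-6 + 0 \cdot 12\right) 219 = \left(-6 + 0\right) 219 = \left(-6\right) 219 = -1314$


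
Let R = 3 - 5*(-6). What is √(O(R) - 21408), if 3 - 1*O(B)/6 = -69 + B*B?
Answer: I*√27510 ≈ 165.86*I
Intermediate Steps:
R = 33 (R = 3 + 30 = 33)
O(B) = 432 - 6*B² (O(B) = 18 - 6*(-69 + B*B) = 18 - 6*(-69 + B²) = 18 + (414 - 6*B²) = 432 - 6*B²)
√(O(R) - 21408) = √((432 - 6*33²) - 21408) = √((432 - 6*1089) - 21408) = √((432 - 6534) - 21408) = √(-6102 - 21408) = √(-27510) = I*√27510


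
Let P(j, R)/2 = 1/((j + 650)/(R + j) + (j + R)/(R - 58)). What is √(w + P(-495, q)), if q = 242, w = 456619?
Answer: 23*√1552225827/1341 ≈ 675.74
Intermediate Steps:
P(j, R) = 2/((R + j)/(-58 + R) + (650 + j)/(R + j)) (P(j, R) = 2/((j + 650)/(R + j) + (j + R)/(R - 58)) = 2/((650 + j)/(R + j) + (R + j)/(-58 + R)) = 2/((R + j)/(-58 + R) + (650 + j)/(R + j)))
√(w + P(-495, q)) = √(456619 + 2*(242² - 58*242 - 58*(-495) + 242*(-495))/(-37700 + (242 - 495)² - 58*(-495) + 650*242 + 242*(-495))) = √(456619 + 2*(58564 - 14036 + 28710 - 119790)/(-37700 + (-253)² + 28710 + 157300 - 119790)) = √(456619 + 2*(-46552)/(-37700 + 64009 + 28710 + 157300 - 119790)) = √(456619 + 2*(-46552)/92529) = √(456619 + 2*(1/92529)*(-46552)) = √(456619 - 4048/4023) = √(1836974189/4023) = 23*√1552225827/1341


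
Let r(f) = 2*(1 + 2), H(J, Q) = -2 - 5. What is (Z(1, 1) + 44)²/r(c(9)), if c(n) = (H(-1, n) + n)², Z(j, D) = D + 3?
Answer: 384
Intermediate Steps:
Z(j, D) = 3 + D
H(J, Q) = -7
c(n) = (-7 + n)²
r(f) = 6 (r(f) = 2*3 = 6)
(Z(1, 1) + 44)²/r(c(9)) = ((3 + 1) + 44)²/6 = (4 + 44)²*(⅙) = 48²*(⅙) = 2304*(⅙) = 384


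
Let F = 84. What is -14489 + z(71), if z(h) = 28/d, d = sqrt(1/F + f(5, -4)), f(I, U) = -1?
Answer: -14489 - 56*I*sqrt(1743)/83 ≈ -14489.0 - 28.168*I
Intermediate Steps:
d = I*sqrt(1743)/42 (d = sqrt(1/84 - 1) = sqrt(-83/84) = I*sqrt(1743)/42 ≈ 0.99403*I)
z(h) = -56*I*sqrt(1743)/83 (z(h) = 28/((I*sqrt(1743)/42)) = 28*(-2*I*sqrt(1743)/83) = -56*I*sqrt(1743)/83)
-14489 + z(71) = -14489 - 56*I*sqrt(1743)/83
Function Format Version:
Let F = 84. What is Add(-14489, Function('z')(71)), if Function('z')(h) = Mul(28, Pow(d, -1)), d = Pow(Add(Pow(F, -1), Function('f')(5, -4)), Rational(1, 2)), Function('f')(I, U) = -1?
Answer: Add(-14489, Mul(Rational(-56, 83), I, Pow(1743, Rational(1, 2)))) ≈ Add(-14489., Mul(-28.168, I))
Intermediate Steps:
d = Mul(Rational(1, 42), I, Pow(1743, Rational(1, 2))) (d = Pow(Add(Pow(84, -1), -1), Rational(1, 2)) = Pow(Add(Rational(1, 84), -1), Rational(1, 2)) = Pow(Rational(-83, 84), Rational(1, 2)) = Mul(Rational(1, 42), I, Pow(1743, Rational(1, 2))) ≈ Mul(0.99403, I))
Function('z')(h) = Mul(Rational(-56, 83), I, Pow(1743, Rational(1, 2))) (Function('z')(h) = Mul(28, Pow(Mul(Rational(1, 42), I, Pow(1743, Rational(1, 2))), -1)) = Mul(28, Mul(Rational(-2, 83), I, Pow(1743, Rational(1, 2)))) = Mul(Rational(-56, 83), I, Pow(1743, Rational(1, 2))))
Add(-14489, Function('z')(71)) = Add(-14489, Mul(Rational(-56, 83), I, Pow(1743, Rational(1, 2))))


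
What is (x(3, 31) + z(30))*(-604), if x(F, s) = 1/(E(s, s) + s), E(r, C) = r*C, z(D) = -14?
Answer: 2096937/248 ≈ 8455.4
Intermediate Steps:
E(r, C) = C*r
x(F, s) = 1/(s + s²) (x(F, s) = 1/(s*s + s) = 1/(s² + s) = 1/(s + s²))
(x(3, 31) + z(30))*(-604) = (1/(31*(1 + 31)) - 14)*(-604) = ((1/31)/32 - 14)*(-604) = ((1/31)*(1/32) - 14)*(-604) = (1/992 - 14)*(-604) = -13887/992*(-604) = 2096937/248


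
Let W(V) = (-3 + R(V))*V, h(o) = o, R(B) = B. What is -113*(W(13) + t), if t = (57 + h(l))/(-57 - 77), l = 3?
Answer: -980840/67 ≈ -14639.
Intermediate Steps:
t = -30/67 (t = (57 + 3)/(-57 - 77) = 60/(-134) = 60*(-1/134) = -30/67 ≈ -0.44776)
W(V) = V*(-3 + V) (W(V) = (-3 + V)*V = V*(-3 + V))
-113*(W(13) + t) = -113*(13*(-3 + 13) - 30/67) = -113*(13*10 - 30/67) = -113*(130 - 30/67) = -113*8680/67 = -980840/67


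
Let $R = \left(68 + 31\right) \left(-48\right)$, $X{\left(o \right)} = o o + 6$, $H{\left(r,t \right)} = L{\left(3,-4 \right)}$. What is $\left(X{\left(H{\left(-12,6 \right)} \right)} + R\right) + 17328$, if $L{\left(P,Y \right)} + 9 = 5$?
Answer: $12598$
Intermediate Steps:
$L{\left(P,Y \right)} = -4$ ($L{\left(P,Y \right)} = -9 + 5 = -4$)
$H{\left(r,t \right)} = -4$
$X{\left(o \right)} = 6 + o^{2}$ ($X{\left(o \right)} = o^{2} + 6 = 6 + o^{2}$)
$R = -4752$ ($R = 99 \left(-48\right) = -4752$)
$\left(X{\left(H{\left(-12,6 \right)} \right)} + R\right) + 17328 = \left(\left(6 + \left(-4\right)^{2}\right) - 4752\right) + 17328 = \left(\left(6 + 16\right) - 4752\right) + 17328 = \left(22 - 4752\right) + 17328 = -4730 + 17328 = 12598$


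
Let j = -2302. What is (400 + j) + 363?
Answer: -1539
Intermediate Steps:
(400 + j) + 363 = (400 - 2302) + 363 = -1902 + 363 = -1539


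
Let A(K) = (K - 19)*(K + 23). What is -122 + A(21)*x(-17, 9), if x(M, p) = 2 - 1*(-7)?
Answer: 670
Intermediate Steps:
x(M, p) = 9 (x(M, p) = 2 + 7 = 9)
A(K) = (-19 + K)*(23 + K)
-122 + A(21)*x(-17, 9) = -122 + (-437 + 21² + 4*21)*9 = -122 + (-437 + 441 + 84)*9 = -122 + 88*9 = -122 + 792 = 670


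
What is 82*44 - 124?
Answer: 3484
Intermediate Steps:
82*44 - 124 = 3608 - 124 = 3484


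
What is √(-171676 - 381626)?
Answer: 3*I*√61478 ≈ 743.84*I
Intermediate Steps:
√(-171676 - 381626) = √(-553302) = 3*I*√61478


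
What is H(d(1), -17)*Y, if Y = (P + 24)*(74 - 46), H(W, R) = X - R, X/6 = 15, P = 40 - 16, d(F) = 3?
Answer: 143808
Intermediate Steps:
P = 24
X = 90 (X = 6*15 = 90)
H(W, R) = 90 - R
Y = 1344 (Y = (24 + 24)*(74 - 46) = 48*28 = 1344)
H(d(1), -17)*Y = (90 - 1*(-17))*1344 = (90 + 17)*1344 = 107*1344 = 143808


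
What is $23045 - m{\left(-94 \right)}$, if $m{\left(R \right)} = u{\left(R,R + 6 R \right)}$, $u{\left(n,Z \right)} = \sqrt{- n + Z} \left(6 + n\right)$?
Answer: $23045 + 176 i \sqrt{141} \approx 23045.0 + 2089.9 i$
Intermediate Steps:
$u{\left(n,Z \right)} = \sqrt{Z - n} \left(6 + n\right)$
$m{\left(R \right)} = \sqrt{6} \sqrt{R} \left(6 + R\right)$ ($m{\left(R \right)} = \sqrt{\left(R + 6 R\right) - R} \left(6 + R\right) = \sqrt{7 R - R} \left(6 + R\right) = \sqrt{6 R} \left(6 + R\right) = \sqrt{6} \sqrt{R} \left(6 + R\right)$)
$23045 - m{\left(-94 \right)} = 23045 - \sqrt{6} \sqrt{-94} \left(6 - 94\right) = 23045 - \sqrt{6} i \sqrt{94} \left(-88\right) = 23045 - - 176 i \sqrt{141} = 23045 + 176 i \sqrt{141}$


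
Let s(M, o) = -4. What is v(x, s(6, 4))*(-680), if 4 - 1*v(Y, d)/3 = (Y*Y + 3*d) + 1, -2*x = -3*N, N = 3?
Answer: 10710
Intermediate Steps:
x = 9/2 (x = -(-3)*3/2 = -½*(-9) = 9/2 ≈ 4.5000)
v(Y, d) = 9 - 9*d - 3*Y² (v(Y, d) = 12 - 3*((Y*Y + 3*d) + 1) = 12 - 3*((Y² + 3*d) + 1) = 12 - 3*(1 + Y² + 3*d) = 12 + (-3 - 9*d - 3*Y²) = 9 - 9*d - 3*Y²)
v(x, s(6, 4))*(-680) = (9 - 9*(-4) - 3*(9/2)²)*(-680) = (9 + 36 - 3*81/4)*(-680) = (9 + 36 - 243/4)*(-680) = -63/4*(-680) = 10710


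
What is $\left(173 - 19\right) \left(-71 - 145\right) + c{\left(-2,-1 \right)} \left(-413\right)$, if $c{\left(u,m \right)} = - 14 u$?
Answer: $-44828$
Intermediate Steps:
$\left(173 - 19\right) \left(-71 - 145\right) + c{\left(-2,-1 \right)} \left(-413\right) = \left(173 - 19\right) \left(-71 - 145\right) + \left(-14\right) \left(-2\right) \left(-413\right) = 154 \left(-216\right) + 28 \left(-413\right) = -33264 - 11564 = -44828$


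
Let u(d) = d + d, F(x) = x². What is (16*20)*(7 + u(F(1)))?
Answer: 2880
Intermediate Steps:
u(d) = 2*d
(16*20)*(7 + u(F(1))) = (16*20)*(7 + 2*1²) = 320*(7 + 2*1) = 320*(7 + 2) = 320*9 = 2880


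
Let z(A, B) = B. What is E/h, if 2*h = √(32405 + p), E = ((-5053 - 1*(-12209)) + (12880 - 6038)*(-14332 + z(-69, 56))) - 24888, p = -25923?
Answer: -97694124*√6482/3241 ≈ -2.4269e+6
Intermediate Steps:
E = -97694124 (E = ((-5053 - 1*(-12209)) + (12880 - 6038)*(-14332 + 56)) - 24888 = ((-5053 + 12209) + 6842*(-14276)) - 24888 = (7156 - 97676392) - 24888 = -97669236 - 24888 = -97694124)
h = √6482/2 (h = √(32405 - 25923)/2 = √6482/2 ≈ 40.255)
E/h = -97694124*√6482/3241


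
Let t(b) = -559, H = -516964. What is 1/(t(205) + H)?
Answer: -1/517523 ≈ -1.9323e-6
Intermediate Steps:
1/(t(205) + H) = 1/(-559 - 516964) = 1/(-517523) = -1/517523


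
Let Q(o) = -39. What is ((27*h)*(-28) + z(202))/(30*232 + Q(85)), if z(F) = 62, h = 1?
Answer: -694/6921 ≈ -0.10027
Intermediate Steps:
((27*h)*(-28) + z(202))/(30*232 + Q(85)) = ((27*1)*(-28) + 62)/(30*232 - 39) = (27*(-28) + 62)/(6960 - 39) = (-756 + 62)/6921 = -694*1/6921 = -694/6921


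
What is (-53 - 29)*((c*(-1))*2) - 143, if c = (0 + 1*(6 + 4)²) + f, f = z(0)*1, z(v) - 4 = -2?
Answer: 16585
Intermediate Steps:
z(v) = 2 (z(v) = 4 - 2 = 2)
f = 2 (f = 2*1 = 2)
c = 102 (c = (0 + 1*(6 + 4)²) + 2 = (0 + 1*10²) + 2 = (0 + 1*100) + 2 = (0 + 100) + 2 = 100 + 2 = 102)
(-53 - 29)*((c*(-1))*2) - 143 = (-53 - 29)*((102*(-1))*2) - 143 = -(-8364)*2 - 143 = -82*(-204) - 143 = 16728 - 143 = 16585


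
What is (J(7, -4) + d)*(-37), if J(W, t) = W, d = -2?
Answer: -185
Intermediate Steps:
(J(7, -4) + d)*(-37) = (7 - 2)*(-37) = 5*(-37) = -185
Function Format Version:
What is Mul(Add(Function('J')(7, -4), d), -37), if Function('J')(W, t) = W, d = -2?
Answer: -185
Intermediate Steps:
Mul(Add(Function('J')(7, -4), d), -37) = Mul(Add(7, -2), -37) = Mul(5, -37) = -185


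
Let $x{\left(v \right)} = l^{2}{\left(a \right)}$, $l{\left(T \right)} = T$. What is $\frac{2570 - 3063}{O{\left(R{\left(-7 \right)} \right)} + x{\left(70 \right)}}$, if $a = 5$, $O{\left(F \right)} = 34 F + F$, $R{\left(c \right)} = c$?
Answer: $\frac{493}{220} \approx 2.2409$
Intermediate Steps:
$O{\left(F \right)} = 35 F$
$x{\left(v \right)} = 25$ ($x{\left(v \right)} = 5^{2} = 25$)
$\frac{2570 - 3063}{O{\left(R{\left(-7 \right)} \right)} + x{\left(70 \right)}} = \frac{2570 - 3063}{35 \left(-7\right) + 25} = - \frac{493}{-245 + 25} = - \frac{493}{-220} = \left(-493\right) \left(- \frac{1}{220}\right) = \frac{493}{220}$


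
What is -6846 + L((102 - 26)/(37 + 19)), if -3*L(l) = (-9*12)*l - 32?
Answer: -142516/21 ≈ -6786.5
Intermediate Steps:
L(l) = 32/3 + 36*l (L(l) = -((-9*12)*l - 32)/3 = -(-108*l - 32)/3 = -(-32 - 108*l)/3 = 32/3 + 36*l)
-6846 + L((102 - 26)/(37 + 19)) = -6846 + (32/3 + 36*((102 - 26)/(37 + 19))) = -6846 + (32/3 + 36*(76/56)) = -6846 + (32/3 + 36*(76*(1/56))) = -6846 + (32/3 + 36*(19/14)) = -6846 + (32/3 + 342/7) = -6846 + 1250/21 = -142516/21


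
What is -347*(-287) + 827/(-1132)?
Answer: 112733921/1132 ≈ 99588.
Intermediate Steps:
-347*(-287) + 827/(-1132) = 99589 + 827*(-1/1132) = 99589 - 827/1132 = 112733921/1132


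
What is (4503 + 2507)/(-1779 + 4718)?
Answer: 7010/2939 ≈ 2.3852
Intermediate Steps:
(4503 + 2507)/(-1779 + 4718) = 7010/2939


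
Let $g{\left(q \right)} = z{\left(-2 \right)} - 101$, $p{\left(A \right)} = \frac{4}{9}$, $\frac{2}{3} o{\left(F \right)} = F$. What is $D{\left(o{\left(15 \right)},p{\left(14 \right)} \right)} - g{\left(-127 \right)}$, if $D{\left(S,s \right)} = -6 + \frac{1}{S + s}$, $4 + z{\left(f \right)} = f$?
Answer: $\frac{41731}{413} \approx 101.04$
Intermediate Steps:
$o{\left(F \right)} = \frac{3 F}{2}$
$z{\left(f \right)} = -4 + f$
$p{\left(A \right)} = \frac{4}{9}$ ($p{\left(A \right)} = 4 \cdot \frac{1}{9} = \frac{4}{9}$)
$g{\left(q \right)} = -107$ ($g{\left(q \right)} = \left(-4 - 2\right) - 101 = -6 - 101 = -107$)
$D{\left(o{\left(15 \right)},p{\left(14 \right)} \right)} - g{\left(-127 \right)} = \frac{1 - 6 \cdot \frac{3}{2} \cdot 15 - \frac{8}{3}}{\frac{3}{2} \cdot 15 + \frac{4}{9}} - -107 = \frac{1 - 135 - \frac{8}{3}}{\frac{45}{2} + \frac{4}{9}} + 107 = \frac{1 - 135 - \frac{8}{3}}{\frac{413}{18}} + 107 = \frac{18}{413} \left(- \frac{410}{3}\right) + 107 = - \frac{2460}{413} + 107 = \frac{41731}{413}$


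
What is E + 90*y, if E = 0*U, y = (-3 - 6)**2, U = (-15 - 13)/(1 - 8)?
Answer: 7290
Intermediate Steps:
U = 4 (U = -28/(-7) = -28*(-1/7) = 4)
y = 81 (y = (-9)**2 = 81)
E = 0 (E = 0*4 = 0)
E + 90*y = 0 + 90*81 = 0 + 7290 = 7290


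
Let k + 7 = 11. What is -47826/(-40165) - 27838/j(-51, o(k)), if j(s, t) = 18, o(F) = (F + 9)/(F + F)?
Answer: -558626201/361485 ≈ -1545.4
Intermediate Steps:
k = 4 (k = -7 + 11 = 4)
o(F) = (9 + F)/(2*F) (o(F) = (9 + F)/((2*F)) = (9 + F)*(1/(2*F)) = (9 + F)/(2*F))
-47826/(-40165) - 27838/j(-51, o(k)) = -47826/(-40165) - 27838/18 = -47826*(-1/40165) - 27838*1/18 = 47826/40165 - 13919/9 = -558626201/361485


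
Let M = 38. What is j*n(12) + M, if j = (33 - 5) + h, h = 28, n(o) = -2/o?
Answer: 86/3 ≈ 28.667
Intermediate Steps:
j = 56 (j = (33 - 5) + 28 = 28 + 28 = 56)
j*n(12) + M = 56*(-2/12) + 38 = 56*(-2*1/12) + 38 = 56*(-1/6) + 38 = -28/3 + 38 = 86/3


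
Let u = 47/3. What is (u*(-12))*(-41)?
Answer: 7708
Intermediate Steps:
u = 47/3 (u = 47*(⅓) = 47/3 ≈ 15.667)
(u*(-12))*(-41) = ((47/3)*(-12))*(-41) = -188*(-41) = 7708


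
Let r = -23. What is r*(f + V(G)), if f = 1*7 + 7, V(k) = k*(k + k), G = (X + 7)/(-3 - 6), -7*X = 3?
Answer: -1375354/3969 ≈ -346.52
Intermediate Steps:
X = -3/7 (X = -⅐*3 = -3/7 ≈ -0.42857)
G = -46/63 (G = (-3/7 + 7)/(-3 - 6) = (46/7)/(-9) = (46/7)*(-⅑) = -46/63 ≈ -0.73016)
V(k) = 2*k² (V(k) = k*(2*k) = 2*k²)
f = 14 (f = 7 + 7 = 14)
r*(f + V(G)) = -23*(14 + 2*(-46/63)²) = -23*(14 + 2*(2116/3969)) = -23*(14 + 4232/3969) = -23*59798/3969 = -1375354/3969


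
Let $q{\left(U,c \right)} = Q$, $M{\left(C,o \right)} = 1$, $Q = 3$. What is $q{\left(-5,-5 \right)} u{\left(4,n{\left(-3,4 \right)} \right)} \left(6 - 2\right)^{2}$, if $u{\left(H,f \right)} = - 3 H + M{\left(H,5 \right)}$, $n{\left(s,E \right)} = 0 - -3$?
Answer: $-528$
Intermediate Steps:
$q{\left(U,c \right)} = 3$
$n{\left(s,E \right)} = 3$ ($n{\left(s,E \right)} = 0 + 3 = 3$)
$u{\left(H,f \right)} = 1 - 3 H$ ($u{\left(H,f \right)} = - 3 H + 1 = 1 - 3 H$)
$q{\left(-5,-5 \right)} u{\left(4,n{\left(-3,4 \right)} \right)} \left(6 - 2\right)^{2} = 3 \left(1 - 12\right) \left(6 - 2\right)^{2} = 3 \left(1 - 12\right) 4^{2} = 3 \left(-11\right) 16 = \left(-33\right) 16 = -528$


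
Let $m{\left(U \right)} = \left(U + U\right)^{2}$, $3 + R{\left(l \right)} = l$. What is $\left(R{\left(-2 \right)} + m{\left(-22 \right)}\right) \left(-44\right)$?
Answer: $-84964$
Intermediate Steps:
$R{\left(l \right)} = -3 + l$
$m{\left(U \right)} = 4 U^{2}$ ($m{\left(U \right)} = \left(2 U\right)^{2} = 4 U^{2}$)
$\left(R{\left(-2 \right)} + m{\left(-22 \right)}\right) \left(-44\right) = \left(\left(-3 - 2\right) + 4 \left(-22\right)^{2}\right) \left(-44\right) = \left(-5 + 4 \cdot 484\right) \left(-44\right) = \left(-5 + 1936\right) \left(-44\right) = 1931 \left(-44\right) = -84964$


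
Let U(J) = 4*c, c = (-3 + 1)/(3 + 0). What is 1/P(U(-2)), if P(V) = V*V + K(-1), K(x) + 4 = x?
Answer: 9/19 ≈ 0.47368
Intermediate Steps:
c = -⅔ (c = -2/3 = -2*⅓ = -⅔ ≈ -0.66667)
K(x) = -4 + x
U(J) = -8/3 (U(J) = 4*(-⅔) = -8/3)
P(V) = -5 + V² (P(V) = V*V + (-4 - 1) = V² - 5 = -5 + V²)
1/P(U(-2)) = 1/(-5 + (-8/3)²) = 1/(-5 + 64/9) = 1/(19/9) = 9/19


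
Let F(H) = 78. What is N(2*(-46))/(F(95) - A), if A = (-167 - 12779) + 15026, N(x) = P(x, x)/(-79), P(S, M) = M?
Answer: -46/79079 ≈ -0.00058170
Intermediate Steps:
N(x) = -x/79 (N(x) = x/(-79) = x*(-1/79) = -x/79)
A = 2080 (A = -12946 + 15026 = 2080)
N(2*(-46))/(F(95) - A) = (-2*(-46)/79)/(78 - 1*2080) = (-1/79*(-92))/(78 - 2080) = (92/79)/(-2002) = (92/79)*(-1/2002) = -46/79079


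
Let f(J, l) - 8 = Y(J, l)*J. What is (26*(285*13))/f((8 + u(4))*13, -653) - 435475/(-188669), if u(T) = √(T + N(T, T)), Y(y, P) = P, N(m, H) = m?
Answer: 65347642121965/95146914562739 + 408872685*√2/1008612062 ≈ 1.2601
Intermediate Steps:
u(T) = √2*√T (u(T) = √(T + T) = √(2*T) = √2*√T)
f(J, l) = 8 + J*l (f(J, l) = 8 + l*J = 8 + J*l)
(26*(285*13))/f((8 + u(4))*13, -653) - 435475/(-188669) = (26*(285*13))/(8 + ((8 + √2*√4)*13)*(-653)) - 435475/(-188669) = (26*3705)/(8 + ((8 + √2*2)*13)*(-653)) - 435475*(-1/188669) = 96330/(8 + ((8 + 2*√2)*13)*(-653)) + 435475/188669 = 96330/(8 + (104 + 26*√2)*(-653)) + 435475/188669 = 96330/(8 + (-67912 - 16978*√2)) + 435475/188669 = 96330/(-67904 - 16978*√2) + 435475/188669 = 435475/188669 + 96330/(-67904 - 16978*√2)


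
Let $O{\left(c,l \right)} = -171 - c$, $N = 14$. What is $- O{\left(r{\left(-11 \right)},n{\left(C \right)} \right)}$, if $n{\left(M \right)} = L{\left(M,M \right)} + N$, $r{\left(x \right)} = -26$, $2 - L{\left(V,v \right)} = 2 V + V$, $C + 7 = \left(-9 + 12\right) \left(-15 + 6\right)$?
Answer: $145$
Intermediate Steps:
$C = -34$ ($C = -7 + \left(-9 + 12\right) \left(-15 + 6\right) = -7 + 3 \left(-9\right) = -7 - 27 = -34$)
$L{\left(V,v \right)} = 2 - 3 V$ ($L{\left(V,v \right)} = 2 - \left(2 V + V\right) = 2 - 3 V$)
$n{\left(M \right)} = 16 - 3 M$ ($n{\left(M \right)} = \left(2 - 3 M\right) + 14 = 16 - 3 M$)
$- O{\left(r{\left(-11 \right)},n{\left(C \right)} \right)} = - (-171 - -26) = - (-171 + 26) = \left(-1\right) \left(-145\right) = 145$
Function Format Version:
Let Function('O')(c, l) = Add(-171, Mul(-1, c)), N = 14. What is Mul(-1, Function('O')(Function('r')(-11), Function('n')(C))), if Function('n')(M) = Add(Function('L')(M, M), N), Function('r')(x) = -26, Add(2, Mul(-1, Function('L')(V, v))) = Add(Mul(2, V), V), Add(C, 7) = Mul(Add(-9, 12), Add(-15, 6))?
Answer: 145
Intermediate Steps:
C = -34 (C = Add(-7, Mul(Add(-9, 12), Add(-15, 6))) = Add(-7, Mul(3, -9)) = Add(-7, -27) = -34)
Function('L')(V, v) = Add(2, Mul(-3, V)) (Function('L')(V, v) = Add(2, Mul(-1, Add(Mul(2, V), V))) = Add(2, Mul(-1, Mul(3, V))) = Add(2, Mul(-3, V)))
Function('n')(M) = Add(16, Mul(-3, M)) (Function('n')(M) = Add(Add(2, Mul(-3, M)), 14) = Add(16, Mul(-3, M)))
Mul(-1, Function('O')(Function('r')(-11), Function('n')(C))) = Mul(-1, Add(-171, Mul(-1, -26))) = Mul(-1, Add(-171, 26)) = Mul(-1, -145) = 145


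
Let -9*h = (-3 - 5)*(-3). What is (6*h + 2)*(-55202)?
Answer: 772828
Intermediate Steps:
h = -8/3 (h = -(-3 - 5)*(-3)/9 = -(-8)*(-3)/9 = -⅑*24 = -8/3 ≈ -2.6667)
(6*h + 2)*(-55202) = (6*(-8/3) + 2)*(-55202) = (-16 + 2)*(-55202) = -14*(-55202) = 772828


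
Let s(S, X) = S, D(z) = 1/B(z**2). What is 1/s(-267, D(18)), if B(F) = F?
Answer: -1/267 ≈ -0.0037453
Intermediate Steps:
D(z) = z**(-2) (D(z) = 1/(z**2) = z**(-2))
1/s(-267, D(18)) = 1/(-267) = -1/267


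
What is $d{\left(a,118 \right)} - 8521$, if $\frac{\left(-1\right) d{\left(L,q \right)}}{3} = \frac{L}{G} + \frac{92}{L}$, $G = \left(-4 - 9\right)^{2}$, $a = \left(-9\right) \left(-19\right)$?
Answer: $- \frac{82127582}{9633} \approx -8525.7$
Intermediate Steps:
$a = 171$
$G = 169$ ($G = \left(-4 - 9\right)^{2} = \left(-13\right)^{2} = 169$)
$d{\left(L,q \right)} = - \frac{276}{L} - \frac{3 L}{169}$ ($d{\left(L,q \right)} = - 3 \left(\frac{L}{169} + \frac{92}{L}\right) = - 3 \left(\frac{92}{L} + \frac{L}{169}\right) = - \frac{276}{L} - \frac{3 L}{169}$)
$d{\left(a,118 \right)} - 8521 = \left(- \frac{276}{171} - \frac{513}{169}\right) - 8521 = \left(\left(-276\right) \frac{1}{171} - \frac{513}{169}\right) - 8521 = \left(- \frac{92}{57} - \frac{513}{169}\right) - 8521 = - \frac{44789}{9633} - 8521 = - \frac{82127582}{9633}$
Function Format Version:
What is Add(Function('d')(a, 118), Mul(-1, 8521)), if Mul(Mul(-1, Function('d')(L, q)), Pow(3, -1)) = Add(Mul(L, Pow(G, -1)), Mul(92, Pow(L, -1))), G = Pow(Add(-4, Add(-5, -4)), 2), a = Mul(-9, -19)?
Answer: Rational(-82127582, 9633) ≈ -8525.7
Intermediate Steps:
a = 171
G = 169 (G = Pow(Add(-4, -9), 2) = Pow(-13, 2) = 169)
Function('d')(L, q) = Add(Mul(-276, Pow(L, -1)), Mul(Rational(-3, 169), L)) (Function('d')(L, q) = Mul(-3, Add(Mul(L, Pow(169, -1)), Mul(92, Pow(L, -1)))) = Mul(-3, Add(Mul(L, Rational(1, 169)), Mul(92, Pow(L, -1)))) = Mul(-3, Add(Mul(Rational(1, 169), L), Mul(92, Pow(L, -1)))) = Mul(-3, Add(Mul(92, Pow(L, -1)), Mul(Rational(1, 169), L))) = Add(Mul(-276, Pow(L, -1)), Mul(Rational(-3, 169), L)))
Add(Function('d')(a, 118), Mul(-1, 8521)) = Add(Add(Mul(-276, Pow(171, -1)), Mul(Rational(-3, 169), 171)), Mul(-1, 8521)) = Add(Add(Mul(-276, Rational(1, 171)), Rational(-513, 169)), -8521) = Add(Add(Rational(-92, 57), Rational(-513, 169)), -8521) = Add(Rational(-44789, 9633), -8521) = Rational(-82127582, 9633)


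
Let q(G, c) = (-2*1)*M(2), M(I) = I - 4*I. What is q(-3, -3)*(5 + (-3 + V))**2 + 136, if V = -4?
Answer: 184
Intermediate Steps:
M(I) = -3*I
q(G, c) = 12 (q(G, c) = (-2*1)*(-3*2) = -2*(-6) = 12)
q(-3, -3)*(5 + (-3 + V))**2 + 136 = 12*(5 + (-3 - 4))**2 + 136 = 12*(5 - 7)**2 + 136 = 12*(-2)**2 + 136 = 12*4 + 136 = 48 + 136 = 184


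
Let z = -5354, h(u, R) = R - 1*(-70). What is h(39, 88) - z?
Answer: 5512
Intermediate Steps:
h(u, R) = 70 + R (h(u, R) = R + 70 = 70 + R)
h(39, 88) - z = (70 + 88) - 1*(-5354) = 158 + 5354 = 5512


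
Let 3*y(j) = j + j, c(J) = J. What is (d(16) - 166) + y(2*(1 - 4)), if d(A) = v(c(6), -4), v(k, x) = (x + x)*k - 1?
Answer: -219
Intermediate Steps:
v(k, x) = -1 + 2*k*x (v(k, x) = (2*x)*k - 1 = 2*k*x - 1 = -1 + 2*k*x)
y(j) = 2*j/3 (y(j) = (j + j)/3 = (2*j)/3 = 2*j/3)
d(A) = -49 (d(A) = -1 + 2*6*(-4) = -1 - 48 = -49)
(d(16) - 166) + y(2*(1 - 4)) = (-49 - 166) + 2*(2*(1 - 4))/3 = -215 + 2*(2*(-3))/3 = -215 + (⅔)*(-6) = -215 - 4 = -219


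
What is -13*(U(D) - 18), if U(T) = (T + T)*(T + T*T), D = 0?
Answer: 234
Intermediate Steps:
U(T) = 2*T*(T + T²) (U(T) = (2*T)*(T + T²) = 2*T*(T + T²))
-13*(U(D) - 18) = -13*(2*0²*(1 + 0) - 18) = -13*(2*0*1 - 18) = -13*(0 - 18) = -13*(-18) = 234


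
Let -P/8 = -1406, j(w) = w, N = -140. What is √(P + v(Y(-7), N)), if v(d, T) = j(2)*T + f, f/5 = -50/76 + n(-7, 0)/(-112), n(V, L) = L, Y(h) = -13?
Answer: √15833042/38 ≈ 104.71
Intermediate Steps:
f = -125/38 (f = 5*(-50/76 + 0/(-112)) = 5*(-50*1/76 + 0*(-1/112)) = 5*(-25/38 + 0) = 5*(-25/38) = -125/38 ≈ -3.2895)
v(d, T) = -125/38 + 2*T (v(d, T) = 2*T - 125/38 = -125/38 + 2*T)
P = 11248 (P = -8*(-1406) = 11248)
√(P + v(Y(-7), N)) = √(11248 + (-125/38 + 2*(-140))) = √(11248 + (-125/38 - 280)) = √(11248 - 10765/38) = √(416659/38) = √15833042/38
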